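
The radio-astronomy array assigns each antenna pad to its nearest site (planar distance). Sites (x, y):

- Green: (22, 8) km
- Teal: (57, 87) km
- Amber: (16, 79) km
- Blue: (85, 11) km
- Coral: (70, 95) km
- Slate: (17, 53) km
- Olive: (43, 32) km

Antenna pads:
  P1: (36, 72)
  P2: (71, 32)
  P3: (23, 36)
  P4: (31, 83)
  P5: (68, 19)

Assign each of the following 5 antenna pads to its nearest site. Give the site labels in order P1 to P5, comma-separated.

P1 → Amber (d²=449.00)
P2 → Blue (d²=637.00)
P3 → Slate (d²=325.00)
P4 → Amber (d²=241.00)
P5 → Blue (d²=353.00)

Amber, Blue, Slate, Amber, Blue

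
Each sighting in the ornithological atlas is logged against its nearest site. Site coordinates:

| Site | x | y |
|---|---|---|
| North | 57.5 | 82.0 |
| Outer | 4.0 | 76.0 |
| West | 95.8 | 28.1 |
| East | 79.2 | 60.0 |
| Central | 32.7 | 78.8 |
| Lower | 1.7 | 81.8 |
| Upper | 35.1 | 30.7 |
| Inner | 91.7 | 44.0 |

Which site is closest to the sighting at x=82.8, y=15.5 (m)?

Squared distances to each site:
North: 5062.340; Outer: 9869.690; West: 327.760; East: 1993.210; Central: 6516.900; Lower: 10972.900; Upper: 2506.330; Inner: 891.460.
Minimum at West.

West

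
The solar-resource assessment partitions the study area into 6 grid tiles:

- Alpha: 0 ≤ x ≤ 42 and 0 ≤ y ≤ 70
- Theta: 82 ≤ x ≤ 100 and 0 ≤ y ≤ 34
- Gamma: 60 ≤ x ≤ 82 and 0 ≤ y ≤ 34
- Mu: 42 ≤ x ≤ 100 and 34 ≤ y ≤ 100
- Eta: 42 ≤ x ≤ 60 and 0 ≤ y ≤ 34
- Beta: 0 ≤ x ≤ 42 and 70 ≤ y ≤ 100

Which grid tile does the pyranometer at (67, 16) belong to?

Gamma

The point has x = 67 and y = 16.
Only Gamma satisfies 60 ≤ x ≤ 82 and 0 ≤ y ≤ 34.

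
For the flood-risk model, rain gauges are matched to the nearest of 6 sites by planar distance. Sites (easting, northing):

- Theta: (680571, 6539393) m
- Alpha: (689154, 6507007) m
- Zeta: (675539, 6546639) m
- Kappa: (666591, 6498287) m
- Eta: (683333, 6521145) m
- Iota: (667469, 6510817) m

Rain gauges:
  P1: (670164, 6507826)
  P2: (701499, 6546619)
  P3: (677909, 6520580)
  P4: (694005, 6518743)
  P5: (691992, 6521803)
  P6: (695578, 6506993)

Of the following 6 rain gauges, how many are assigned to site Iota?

P1 → Iota
P2 → Theta
P3 → Eta
P4 → Eta
P5 → Eta
P6 → Alpha
1 of the 6 goes to Iota.

1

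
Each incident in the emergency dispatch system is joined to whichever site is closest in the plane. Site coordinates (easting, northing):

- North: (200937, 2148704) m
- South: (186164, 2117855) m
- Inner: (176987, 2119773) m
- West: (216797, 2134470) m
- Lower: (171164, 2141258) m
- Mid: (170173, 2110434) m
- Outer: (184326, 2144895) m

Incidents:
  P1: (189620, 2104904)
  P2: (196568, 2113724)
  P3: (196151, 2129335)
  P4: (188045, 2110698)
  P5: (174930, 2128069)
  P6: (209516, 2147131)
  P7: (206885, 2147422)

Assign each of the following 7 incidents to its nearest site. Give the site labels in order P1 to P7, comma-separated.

P1 → South (d²=179672337.00)
P2 → South (d²=125308377.00)
P3 → South (d²=231530569.00)
P4 → South (d²=54760810.00)
P5 → Inner (d²=73054865.00)
P6 → North (d²=76073570.00)
P7 → North (d²=37022228.00)

South, South, South, South, Inner, North, North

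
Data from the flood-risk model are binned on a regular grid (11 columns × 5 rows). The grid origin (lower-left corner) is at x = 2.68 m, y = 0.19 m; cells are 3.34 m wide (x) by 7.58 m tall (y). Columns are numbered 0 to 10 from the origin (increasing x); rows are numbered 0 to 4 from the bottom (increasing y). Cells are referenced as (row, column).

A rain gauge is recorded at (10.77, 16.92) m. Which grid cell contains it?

Column index: ⌊(10.77 − 2.68) / 3.34⌋ = ⌊2.422⌋ = 2
Row offset from origin: ⌊(16.92 − 0.19) / 7.58⌋ = ⌊2.207⌋ = 2 → row 2

(2, 2)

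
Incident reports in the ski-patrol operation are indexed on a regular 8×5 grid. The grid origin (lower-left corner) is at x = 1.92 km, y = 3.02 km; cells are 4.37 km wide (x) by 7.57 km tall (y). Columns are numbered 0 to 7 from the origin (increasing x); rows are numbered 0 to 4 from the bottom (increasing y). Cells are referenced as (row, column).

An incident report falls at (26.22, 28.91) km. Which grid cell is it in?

(3, 5)

Column index: ⌊(26.22 − 1.92) / 4.37⌋ = ⌊5.561⌋ = 5
Row offset from origin: ⌊(28.91 − 3.02) / 7.57⌋ = ⌊3.420⌋ = 3 → row 3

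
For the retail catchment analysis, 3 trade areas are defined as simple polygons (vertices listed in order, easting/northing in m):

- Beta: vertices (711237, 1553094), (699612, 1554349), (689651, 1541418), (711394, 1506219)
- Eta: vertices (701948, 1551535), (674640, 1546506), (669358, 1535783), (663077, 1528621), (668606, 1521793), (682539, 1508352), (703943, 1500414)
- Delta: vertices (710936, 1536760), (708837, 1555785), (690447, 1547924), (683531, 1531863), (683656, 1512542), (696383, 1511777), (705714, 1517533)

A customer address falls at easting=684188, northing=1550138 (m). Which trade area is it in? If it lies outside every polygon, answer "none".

Cast a ray rightward from (684188, 1550138). For each polygon, the edges (by vertex number in listed order) whose endpoints lie on opposite sides of northing = 1550138, where each meets that height, and whether that is right or left of the point:
Beta: 2–3 at easting≈696368.2 (right), 4–1 at easting≈711246.9 (right) → 2 crossings.
Eta: 1–2 at easting≈694362.1 (right), 7–1 at easting≈702002.5 (right) → 2 crossings.
Delta: 1–2 at easting≈709460.0 (right), 2–3 at easting≈695626.4 (right) → 2 crossings.
All counts are even, so the point lies outside every listed polygon.

none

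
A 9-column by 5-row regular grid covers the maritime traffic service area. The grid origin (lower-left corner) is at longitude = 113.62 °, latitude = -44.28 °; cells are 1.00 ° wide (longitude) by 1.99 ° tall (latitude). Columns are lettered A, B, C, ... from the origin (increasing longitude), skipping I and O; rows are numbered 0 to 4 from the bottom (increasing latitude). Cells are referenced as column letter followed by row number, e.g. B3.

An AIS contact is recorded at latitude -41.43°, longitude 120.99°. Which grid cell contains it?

H1

Column index: ⌊(120.99 − 113.62) / 1.00⌋ = ⌊7.370⌋ = 7 → column H
Row offset from origin: ⌊(-41.43 − -44.28) / 1.99⌋ = ⌊1.432⌋ = 1 → row 1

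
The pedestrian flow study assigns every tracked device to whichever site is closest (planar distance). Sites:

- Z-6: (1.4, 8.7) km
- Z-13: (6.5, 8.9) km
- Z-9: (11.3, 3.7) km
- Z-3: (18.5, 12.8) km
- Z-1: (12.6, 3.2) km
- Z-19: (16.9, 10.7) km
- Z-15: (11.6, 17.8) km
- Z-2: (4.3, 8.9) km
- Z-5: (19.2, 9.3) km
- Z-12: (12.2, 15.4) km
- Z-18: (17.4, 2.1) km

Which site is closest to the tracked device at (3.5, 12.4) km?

Squared distances to each site:
Z-6: 18.100; Z-13: 21.250; Z-9: 136.530; Z-3: 225.160; Z-1: 167.450; Z-19: 182.450; Z-15: 94.770; Z-2: 12.890; Z-5: 256.100; Z-12: 84.690; Z-18: 299.300.
Minimum at Z-2.

Z-2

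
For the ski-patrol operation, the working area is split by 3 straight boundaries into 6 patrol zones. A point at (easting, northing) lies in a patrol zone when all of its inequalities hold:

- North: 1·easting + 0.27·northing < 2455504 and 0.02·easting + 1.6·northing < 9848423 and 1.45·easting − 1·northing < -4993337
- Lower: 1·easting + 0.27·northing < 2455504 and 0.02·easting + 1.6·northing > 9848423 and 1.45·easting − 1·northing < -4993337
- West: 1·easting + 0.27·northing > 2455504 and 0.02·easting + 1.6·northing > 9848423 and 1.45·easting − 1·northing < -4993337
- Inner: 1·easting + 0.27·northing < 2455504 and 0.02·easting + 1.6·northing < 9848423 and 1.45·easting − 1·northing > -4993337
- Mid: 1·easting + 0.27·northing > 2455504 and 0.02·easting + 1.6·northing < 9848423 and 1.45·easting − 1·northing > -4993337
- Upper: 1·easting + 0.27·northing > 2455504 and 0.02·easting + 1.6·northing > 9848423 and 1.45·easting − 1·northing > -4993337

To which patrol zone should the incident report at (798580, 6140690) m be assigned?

Mid

1·798580 + 0.27·6140690 = 2456566.300, which is > 2455504
0.02·798580 + 1.6·6140690 = 9841075.600, which is < 9848423
1.45·798580 − 1·6140690 = -4982749.000, which is > -4993337
This sign pattern matches Mid.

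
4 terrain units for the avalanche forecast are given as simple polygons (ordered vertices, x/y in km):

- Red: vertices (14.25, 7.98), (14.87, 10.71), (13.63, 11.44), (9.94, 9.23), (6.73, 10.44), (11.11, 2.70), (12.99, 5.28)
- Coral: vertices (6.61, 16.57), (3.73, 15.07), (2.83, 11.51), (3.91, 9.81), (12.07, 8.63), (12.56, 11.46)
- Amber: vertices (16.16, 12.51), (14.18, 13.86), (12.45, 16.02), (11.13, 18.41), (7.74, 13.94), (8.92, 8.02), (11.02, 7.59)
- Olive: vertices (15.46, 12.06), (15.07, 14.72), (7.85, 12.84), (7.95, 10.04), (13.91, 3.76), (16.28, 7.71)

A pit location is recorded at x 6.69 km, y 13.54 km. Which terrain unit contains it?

Coral

Cast a ray rightward from (6.69, 13.54). For each polygon, the edges (by vertex number in listed order) whose endpoints lie on opposite sides of y = 13.54, where each meets that height, and whether that is right or left of the point:
Red: no edge straddles that height → 0 crossings.
Coral: 2–3 at x≈3.343 (left), 6–1 at x≈10.138 (right) → 1 crossing.
Amber: 1–2 at x≈14.649 (right), 5–6 at x≈7.820 (right) → 2 crossings.
Olive: 1–2 at x≈15.243 (right), 2–3 at x≈10.538 (right) → 2 crossings.
Only Coral has an odd count, so the point is inside Coral.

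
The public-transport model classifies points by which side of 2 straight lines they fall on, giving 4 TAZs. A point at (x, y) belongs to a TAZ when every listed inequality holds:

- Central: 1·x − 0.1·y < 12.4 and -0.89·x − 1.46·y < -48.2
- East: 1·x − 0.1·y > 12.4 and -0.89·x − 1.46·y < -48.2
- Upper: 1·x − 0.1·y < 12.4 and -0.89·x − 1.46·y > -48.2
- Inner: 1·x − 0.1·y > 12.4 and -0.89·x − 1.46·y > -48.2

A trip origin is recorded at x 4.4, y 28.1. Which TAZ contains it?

Upper

1·4.4 − 0.1·28.1 = 1.590, which is < 12.4
-0.89·4.4 − 1.46·28.1 = -44.942, which is > -48.2
This sign pattern matches Upper.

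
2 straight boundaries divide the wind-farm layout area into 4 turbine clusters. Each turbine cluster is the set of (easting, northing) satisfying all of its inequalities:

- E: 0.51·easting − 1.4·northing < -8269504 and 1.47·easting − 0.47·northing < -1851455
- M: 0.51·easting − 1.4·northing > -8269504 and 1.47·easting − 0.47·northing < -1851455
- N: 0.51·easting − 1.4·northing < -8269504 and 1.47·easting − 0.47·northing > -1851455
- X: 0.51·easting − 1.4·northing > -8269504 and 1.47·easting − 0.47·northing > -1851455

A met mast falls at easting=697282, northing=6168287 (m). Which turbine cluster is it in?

E

0.51·697282 − 1.4·6168287 = -8279987.980, which is < -8269504
1.47·697282 − 0.47·6168287 = -1874090.350, which is < -1851455
This sign pattern matches E.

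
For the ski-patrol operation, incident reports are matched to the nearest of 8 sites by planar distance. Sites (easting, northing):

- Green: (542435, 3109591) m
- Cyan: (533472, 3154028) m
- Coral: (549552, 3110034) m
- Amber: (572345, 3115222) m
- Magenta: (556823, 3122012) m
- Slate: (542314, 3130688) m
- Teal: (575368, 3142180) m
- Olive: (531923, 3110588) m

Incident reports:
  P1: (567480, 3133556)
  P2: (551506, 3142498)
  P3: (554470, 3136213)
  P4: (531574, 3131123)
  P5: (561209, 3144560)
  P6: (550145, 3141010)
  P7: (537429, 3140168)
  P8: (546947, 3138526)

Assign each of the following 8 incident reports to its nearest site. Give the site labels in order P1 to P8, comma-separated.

P1 → Teal (d²=136593920.00)
P2 → Slate (d²=223968964.00)
P3 → Slate (d²=178293961.00)
P4 → Slate (d²=115536825.00)
P5 → Teal (d²=206141681.00)
P6 → Slate (d²=167868245.00)
P7 → Slate (d²=113733625.00)
P8 → Slate (d²=82898933.00)

Teal, Slate, Slate, Slate, Teal, Slate, Slate, Slate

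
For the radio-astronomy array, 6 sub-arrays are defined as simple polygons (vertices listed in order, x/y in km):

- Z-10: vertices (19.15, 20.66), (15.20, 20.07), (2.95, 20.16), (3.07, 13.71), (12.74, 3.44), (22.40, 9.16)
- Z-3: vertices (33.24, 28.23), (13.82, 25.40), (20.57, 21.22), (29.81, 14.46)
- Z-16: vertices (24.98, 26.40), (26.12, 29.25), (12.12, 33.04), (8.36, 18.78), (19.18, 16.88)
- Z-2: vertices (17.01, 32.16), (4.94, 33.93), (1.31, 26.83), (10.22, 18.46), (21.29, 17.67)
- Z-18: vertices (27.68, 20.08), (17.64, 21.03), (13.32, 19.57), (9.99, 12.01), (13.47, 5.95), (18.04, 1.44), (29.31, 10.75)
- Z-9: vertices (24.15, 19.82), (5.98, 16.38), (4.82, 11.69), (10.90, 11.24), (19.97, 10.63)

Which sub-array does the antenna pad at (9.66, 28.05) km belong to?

Z-2

Cast a ray rightward from (9.66, 28.05). For each polygon, the edges (by vertex number in listed order) whose endpoints lie on opposite sides of y = 28.05, where each meets that height, and whether that is right or left of the point:
Z-10: no edge straddles that height → 0 crossings.
Z-3: 1–2 at x≈32.005 (right), 4–1 at x≈33.195 (right) → 2 crossings.
Z-16: 1–2 at x≈25.640 (right), 3–4 at x≈10.804 (right) → 2 crossings.
Z-2: 2–3 at x≈1.934 (left), 5–1 at x≈18.224 (right) → 1 crossing.
Z-18: no edge straddles that height → 0 crossings.
Z-9: no edge straddles that height → 0 crossings.
Only Z-2 has an odd count, so the point is inside Z-2.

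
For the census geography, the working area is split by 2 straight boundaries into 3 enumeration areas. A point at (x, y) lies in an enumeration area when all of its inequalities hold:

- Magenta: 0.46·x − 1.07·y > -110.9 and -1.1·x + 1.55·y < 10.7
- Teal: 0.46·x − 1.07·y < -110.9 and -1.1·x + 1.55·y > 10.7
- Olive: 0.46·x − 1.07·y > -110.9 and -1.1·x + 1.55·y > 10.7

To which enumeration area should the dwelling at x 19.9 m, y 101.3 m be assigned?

Olive

0.46·19.9 − 1.07·101.3 = -99.237, which is > -110.9
-1.1·19.9 + 1.55·101.3 = 135.125, which is > 10.7
This sign pattern matches Olive.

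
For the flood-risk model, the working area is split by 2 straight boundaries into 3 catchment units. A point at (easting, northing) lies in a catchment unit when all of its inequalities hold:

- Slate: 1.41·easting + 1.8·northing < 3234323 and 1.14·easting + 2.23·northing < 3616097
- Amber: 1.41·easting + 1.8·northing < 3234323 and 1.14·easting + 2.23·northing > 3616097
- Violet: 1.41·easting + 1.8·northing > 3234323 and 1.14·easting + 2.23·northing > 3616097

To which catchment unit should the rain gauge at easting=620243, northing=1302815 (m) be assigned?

Slate

1.41·620243 + 1.8·1302815 = 3219609.630, which is < 3234323
1.14·620243 + 2.23·1302815 = 3612354.470, which is < 3616097
This sign pattern matches Slate.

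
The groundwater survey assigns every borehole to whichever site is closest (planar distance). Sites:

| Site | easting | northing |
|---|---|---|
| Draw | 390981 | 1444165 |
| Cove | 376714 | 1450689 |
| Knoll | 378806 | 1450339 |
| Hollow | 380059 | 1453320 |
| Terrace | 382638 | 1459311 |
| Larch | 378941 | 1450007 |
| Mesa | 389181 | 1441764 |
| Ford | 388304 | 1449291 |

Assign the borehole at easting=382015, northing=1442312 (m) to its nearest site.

Mesa

Squared distances to each site:
Draw: 83822765.000; Cove: 98274730.000; Knoll: 74730410.000; Hollow: 125002000.000; Terrace: 289354130.000; Larch: 68662501.000; Mesa: 51651860.000; Ford: 88257962.000.
Minimum at Mesa.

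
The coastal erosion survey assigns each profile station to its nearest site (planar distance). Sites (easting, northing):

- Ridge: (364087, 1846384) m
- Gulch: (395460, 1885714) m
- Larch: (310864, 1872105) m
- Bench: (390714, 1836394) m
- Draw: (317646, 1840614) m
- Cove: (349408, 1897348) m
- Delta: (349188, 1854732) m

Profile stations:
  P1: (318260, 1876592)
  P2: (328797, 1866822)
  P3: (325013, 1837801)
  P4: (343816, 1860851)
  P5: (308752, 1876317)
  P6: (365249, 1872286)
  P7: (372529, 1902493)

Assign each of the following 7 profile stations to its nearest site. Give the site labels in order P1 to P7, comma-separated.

Larch, Larch, Draw, Delta, Larch, Delta, Cove

P1 → Larch (d²=74833985.00)
P2 → Larch (d²=349502578.00)
P3 → Draw (d²=62185658.00)
P4 → Delta (d²=66300545.00)
P5 → Larch (d²=22201488.00)
P6 → Delta (d²=566098637.00)
P7 → Cove (d²=561051666.00)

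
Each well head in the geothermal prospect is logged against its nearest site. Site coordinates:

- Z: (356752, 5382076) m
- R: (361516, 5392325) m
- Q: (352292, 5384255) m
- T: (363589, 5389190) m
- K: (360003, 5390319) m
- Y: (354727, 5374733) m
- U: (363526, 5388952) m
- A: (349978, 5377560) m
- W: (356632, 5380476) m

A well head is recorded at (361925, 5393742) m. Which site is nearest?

Squared distances to each site:
Z: 162855485.000; R: 2175170.000; Q: 182797858.000; T: 23489600.000; K: 15411013.000; Y: 413153285.000; U: 25507301.000; A: 404587933.000; W: 204002605.000.
Minimum at R.

R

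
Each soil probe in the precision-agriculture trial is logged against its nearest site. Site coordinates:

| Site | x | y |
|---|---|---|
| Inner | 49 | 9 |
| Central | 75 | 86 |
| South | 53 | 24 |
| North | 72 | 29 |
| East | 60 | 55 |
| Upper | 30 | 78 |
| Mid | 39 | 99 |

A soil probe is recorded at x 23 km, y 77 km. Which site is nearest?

Upper

Squared distances to each site:
Inner: 5300.000; Central: 2785.000; South: 3709.000; North: 4705.000; East: 1853.000; Upper: 50.000; Mid: 740.000.
Minimum at Upper.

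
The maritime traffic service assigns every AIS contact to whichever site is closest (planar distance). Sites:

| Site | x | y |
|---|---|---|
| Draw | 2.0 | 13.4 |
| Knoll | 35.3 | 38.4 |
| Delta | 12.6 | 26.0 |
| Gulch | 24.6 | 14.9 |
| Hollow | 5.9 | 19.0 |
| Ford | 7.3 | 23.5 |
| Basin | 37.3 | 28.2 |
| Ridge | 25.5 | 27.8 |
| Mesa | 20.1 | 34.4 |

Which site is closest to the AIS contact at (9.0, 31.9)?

Squared distances to each site:
Draw: 391.250; Knoll: 733.940; Delta: 47.770; Gulch: 532.360; Hollow: 176.020; Ford: 73.450; Basin: 814.580; Ridge: 289.060; Mesa: 129.460.
Minimum at Delta.

Delta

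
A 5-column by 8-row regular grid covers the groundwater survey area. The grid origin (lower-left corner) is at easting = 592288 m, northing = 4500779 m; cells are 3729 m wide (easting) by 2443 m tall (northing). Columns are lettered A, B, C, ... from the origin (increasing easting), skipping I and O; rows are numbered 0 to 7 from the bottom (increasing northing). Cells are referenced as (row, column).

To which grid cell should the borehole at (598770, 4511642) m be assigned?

Column index: ⌊(598770 − 592288) / 3729⌋ = ⌊1.738⌋ = 1 → column B
Row offset from origin: ⌊(4511642 − 4500779) / 2443⌋ = ⌊4.447⌋ = 4 → row 4

(4, B)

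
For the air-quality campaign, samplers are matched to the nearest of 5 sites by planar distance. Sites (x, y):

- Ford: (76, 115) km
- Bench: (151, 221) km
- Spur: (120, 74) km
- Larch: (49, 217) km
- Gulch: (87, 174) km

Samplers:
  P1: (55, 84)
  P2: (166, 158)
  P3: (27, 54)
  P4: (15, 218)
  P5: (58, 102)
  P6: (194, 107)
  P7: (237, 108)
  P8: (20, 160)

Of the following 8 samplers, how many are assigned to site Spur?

2

P1 → Ford
P2 → Bench
P3 → Ford
P4 → Larch
P5 → Ford
P6 → Spur
P7 → Spur
P8 → Larch
2 of the 8 go to Spur.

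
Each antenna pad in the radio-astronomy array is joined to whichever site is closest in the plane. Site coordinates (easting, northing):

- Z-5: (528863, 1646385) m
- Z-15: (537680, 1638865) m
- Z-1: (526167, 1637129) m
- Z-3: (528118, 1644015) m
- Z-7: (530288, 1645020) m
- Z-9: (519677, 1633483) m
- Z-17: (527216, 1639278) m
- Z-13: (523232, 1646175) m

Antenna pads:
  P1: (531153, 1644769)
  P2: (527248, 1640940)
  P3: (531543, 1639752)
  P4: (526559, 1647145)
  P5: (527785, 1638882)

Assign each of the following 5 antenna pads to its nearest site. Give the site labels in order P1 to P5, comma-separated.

Z-7, Z-17, Z-17, Z-5, Z-17

P1 → Z-7 (d²=811226.00)
P2 → Z-17 (d²=2763268.00)
P3 → Z-17 (d²=18947605.00)
P4 → Z-5 (d²=5886016.00)
P5 → Z-17 (d²=480577.00)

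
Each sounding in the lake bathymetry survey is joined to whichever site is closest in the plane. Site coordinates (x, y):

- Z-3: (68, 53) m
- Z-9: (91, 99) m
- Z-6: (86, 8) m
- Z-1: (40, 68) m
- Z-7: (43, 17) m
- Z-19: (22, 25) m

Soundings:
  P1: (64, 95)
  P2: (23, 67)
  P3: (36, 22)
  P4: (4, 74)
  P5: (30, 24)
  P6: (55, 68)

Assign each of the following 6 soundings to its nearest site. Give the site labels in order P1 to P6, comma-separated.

Z-9, Z-1, Z-7, Z-1, Z-19, Z-1

P1 → Z-9 (d²=745.00)
P2 → Z-1 (d²=290.00)
P3 → Z-7 (d²=74.00)
P4 → Z-1 (d²=1332.00)
P5 → Z-19 (d²=65.00)
P6 → Z-1 (d²=225.00)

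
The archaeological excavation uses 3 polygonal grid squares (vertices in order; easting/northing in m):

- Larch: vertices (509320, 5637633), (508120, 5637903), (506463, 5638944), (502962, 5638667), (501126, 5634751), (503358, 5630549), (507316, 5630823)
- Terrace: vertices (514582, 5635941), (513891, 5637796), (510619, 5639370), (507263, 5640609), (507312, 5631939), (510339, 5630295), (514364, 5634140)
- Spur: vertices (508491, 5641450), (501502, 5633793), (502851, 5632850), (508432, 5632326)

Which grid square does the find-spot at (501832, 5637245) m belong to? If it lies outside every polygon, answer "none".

none

Cast a ray rightward from (501832, 5637245). For each polygon, the edges (by vertex number in listed order) whose endpoints lie on opposite sides of northing = 5637245, where each meets that height, and whether that is right or left of the point:
Larch: 4–5 at easting≈502295.3 (right), 7–1 at easting≈509205.8 (right) → 2 crossings.
Terrace: 1–2 at easting≈514096.3 (right), 4–5 at easting≈507282.0 (right) → 2 crossings.
Spur: 1–2 at easting≈504652.8 (right), 4–1 at easting≈508463.8 (right) → 2 crossings.
All counts are even, so the point lies outside every listed polygon.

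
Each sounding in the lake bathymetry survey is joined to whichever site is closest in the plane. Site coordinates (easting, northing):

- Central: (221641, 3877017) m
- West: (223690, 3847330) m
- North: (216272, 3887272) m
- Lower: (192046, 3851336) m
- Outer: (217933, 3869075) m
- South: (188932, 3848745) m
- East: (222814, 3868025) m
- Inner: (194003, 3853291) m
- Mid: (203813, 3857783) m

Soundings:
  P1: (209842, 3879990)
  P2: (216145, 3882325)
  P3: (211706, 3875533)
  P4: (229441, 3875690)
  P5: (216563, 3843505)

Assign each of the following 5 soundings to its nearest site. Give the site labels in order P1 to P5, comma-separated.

North, North, Outer, Central, West

P1 → North (d²=94372424.00)
P2 → North (d²=24488938.00)
P3 → Outer (d²=80481293.00)
P4 → Central (d²=62600929.00)
P5 → West (d²=65424754.00)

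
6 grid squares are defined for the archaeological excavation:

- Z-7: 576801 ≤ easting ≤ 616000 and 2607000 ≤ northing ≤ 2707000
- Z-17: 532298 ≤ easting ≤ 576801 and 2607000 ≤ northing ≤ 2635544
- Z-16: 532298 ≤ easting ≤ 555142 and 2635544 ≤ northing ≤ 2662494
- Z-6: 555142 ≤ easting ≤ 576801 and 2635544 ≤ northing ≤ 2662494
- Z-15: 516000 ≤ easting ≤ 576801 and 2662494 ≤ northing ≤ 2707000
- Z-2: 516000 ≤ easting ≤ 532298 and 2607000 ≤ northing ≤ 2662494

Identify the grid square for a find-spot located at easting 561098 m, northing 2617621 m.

The point has easting = 561098 and northing = 2617621.
Only Z-17 satisfies 532298 ≤ easting ≤ 576801 and 2607000 ≤ northing ≤ 2635544.

Z-17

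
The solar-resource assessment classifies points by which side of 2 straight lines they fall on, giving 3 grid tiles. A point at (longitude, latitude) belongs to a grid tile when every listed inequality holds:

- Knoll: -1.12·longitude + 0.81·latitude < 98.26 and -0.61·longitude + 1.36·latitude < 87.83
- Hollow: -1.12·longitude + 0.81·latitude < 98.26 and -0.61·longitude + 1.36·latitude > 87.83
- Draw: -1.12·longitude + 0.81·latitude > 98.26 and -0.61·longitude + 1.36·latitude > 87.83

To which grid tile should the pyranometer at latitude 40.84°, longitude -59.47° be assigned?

-1.12·-59.47 + 0.81·40.84 = 99.687, which is > 98.26
-0.61·-59.47 + 1.36·40.84 = 91.819, which is > 87.83
This sign pattern matches Draw.

Draw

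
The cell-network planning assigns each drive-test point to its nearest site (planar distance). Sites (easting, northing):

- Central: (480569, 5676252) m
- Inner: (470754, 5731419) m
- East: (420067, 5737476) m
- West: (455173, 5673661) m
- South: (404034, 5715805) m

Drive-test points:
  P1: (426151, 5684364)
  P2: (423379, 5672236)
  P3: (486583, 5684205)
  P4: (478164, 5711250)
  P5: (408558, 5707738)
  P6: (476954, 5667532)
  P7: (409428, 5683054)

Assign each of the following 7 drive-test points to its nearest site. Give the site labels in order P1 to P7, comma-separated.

P1 → West (d²=956830693.00)
P2 → West (d²=1012889061.00)
P3 → Central (d²=99418405.00)
P4 → Inner (d²=461696661.00)
P5 → South (d²=85543065.00)
P6 → Central (d²=89106625.00)
P7 → South (d²=1101723237.00)

West, West, Central, Inner, South, Central, South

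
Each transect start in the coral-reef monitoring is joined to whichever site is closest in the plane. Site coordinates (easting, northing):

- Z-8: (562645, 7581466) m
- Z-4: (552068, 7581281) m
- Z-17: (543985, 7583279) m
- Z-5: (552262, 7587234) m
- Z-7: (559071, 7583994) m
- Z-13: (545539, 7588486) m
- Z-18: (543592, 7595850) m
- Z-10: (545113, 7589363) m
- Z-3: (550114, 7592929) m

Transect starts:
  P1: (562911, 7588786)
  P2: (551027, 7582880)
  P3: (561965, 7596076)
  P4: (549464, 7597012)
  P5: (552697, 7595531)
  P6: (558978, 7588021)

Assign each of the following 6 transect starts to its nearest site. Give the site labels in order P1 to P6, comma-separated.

Z-7, Z-4, Z-3, Z-3, Z-3, Z-7

P1 → Z-7 (d²=37708864.00)
P2 → Z-4 (d²=3640482.00)
P3 → Z-3 (d²=150349810.00)
P4 → Z-3 (d²=17093389.00)
P5 → Z-3 (d²=13442293.00)
P6 → Z-7 (d²=16225378.00)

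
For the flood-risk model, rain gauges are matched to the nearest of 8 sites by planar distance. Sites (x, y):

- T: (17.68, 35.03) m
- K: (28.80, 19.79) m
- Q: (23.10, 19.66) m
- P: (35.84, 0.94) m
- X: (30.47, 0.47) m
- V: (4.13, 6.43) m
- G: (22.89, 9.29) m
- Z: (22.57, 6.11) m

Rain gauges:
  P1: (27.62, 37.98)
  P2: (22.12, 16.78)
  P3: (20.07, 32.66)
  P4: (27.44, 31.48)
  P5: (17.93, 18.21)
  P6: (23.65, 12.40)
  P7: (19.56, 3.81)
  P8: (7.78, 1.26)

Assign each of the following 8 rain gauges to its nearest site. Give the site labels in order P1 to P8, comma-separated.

P1 → T (d²=107.51)
P2 → Q (d²=9.25)
P3 → T (d²=11.33)
P4 → T (d²=107.86)
P5 → Q (d²=28.83)
P6 → G (d²=10.25)
P7 → Z (d²=14.35)
P8 → V (d²=40.05)

T, Q, T, T, Q, G, Z, V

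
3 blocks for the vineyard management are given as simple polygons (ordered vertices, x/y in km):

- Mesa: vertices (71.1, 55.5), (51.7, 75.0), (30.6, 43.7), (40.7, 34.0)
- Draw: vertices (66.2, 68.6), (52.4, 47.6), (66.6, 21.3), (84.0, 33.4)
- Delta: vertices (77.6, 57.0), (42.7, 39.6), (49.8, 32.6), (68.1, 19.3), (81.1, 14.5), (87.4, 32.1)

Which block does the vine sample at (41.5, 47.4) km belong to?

Mesa

Cast a ray rightward from (41.5, 47.4). For each polygon, the edges (by vertex number in listed order) whose endpoints lie on opposite sides of y = 47.4, where each meets that height, and whether that is right or left of the point:
Mesa: 2–3 at x≈33.09 (left), 4–1 at x≈59.65 (right) → 1 crossing.
Draw: 2–3 at x≈52.51 (right), 4–1 at x≈76.92 (right) → 2 crossings.
Delta: 1–2 at x≈58.34 (right), 6–1 at x≈81.38 (right) → 2 crossings.
Only Mesa has an odd count, so the point is inside Mesa.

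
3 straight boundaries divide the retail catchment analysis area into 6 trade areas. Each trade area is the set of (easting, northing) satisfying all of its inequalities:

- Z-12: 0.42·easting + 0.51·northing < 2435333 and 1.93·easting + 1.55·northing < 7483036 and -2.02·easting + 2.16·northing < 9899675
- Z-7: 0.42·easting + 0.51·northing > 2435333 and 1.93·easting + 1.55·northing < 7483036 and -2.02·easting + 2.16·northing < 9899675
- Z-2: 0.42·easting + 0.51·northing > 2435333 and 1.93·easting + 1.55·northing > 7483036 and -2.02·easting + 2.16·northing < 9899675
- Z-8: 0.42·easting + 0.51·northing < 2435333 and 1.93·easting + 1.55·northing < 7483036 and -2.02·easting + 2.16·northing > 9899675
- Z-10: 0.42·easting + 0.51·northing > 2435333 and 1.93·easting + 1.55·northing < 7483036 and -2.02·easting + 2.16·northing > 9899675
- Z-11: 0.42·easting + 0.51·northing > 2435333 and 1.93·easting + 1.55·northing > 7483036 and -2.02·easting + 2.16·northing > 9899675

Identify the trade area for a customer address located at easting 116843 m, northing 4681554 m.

0.42·116843 + 0.51·4681554 = 2436666.600, which is > 2435333
1.93·116843 + 1.55·4681554 = 7481915.690, which is < 7483036
-2.02·116843 + 2.16·4681554 = 9876133.780, which is < 9899675
This sign pattern matches Z-7.

Z-7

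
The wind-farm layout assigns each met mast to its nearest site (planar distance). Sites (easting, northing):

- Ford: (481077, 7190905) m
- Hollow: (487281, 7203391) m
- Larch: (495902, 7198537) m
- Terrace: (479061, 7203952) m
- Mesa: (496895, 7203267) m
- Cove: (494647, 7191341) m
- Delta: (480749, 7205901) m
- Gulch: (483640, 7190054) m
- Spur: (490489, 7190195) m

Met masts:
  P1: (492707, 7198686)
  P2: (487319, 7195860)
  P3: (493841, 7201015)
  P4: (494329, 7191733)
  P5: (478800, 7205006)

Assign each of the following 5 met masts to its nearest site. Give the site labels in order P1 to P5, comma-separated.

P1 → Larch (d²=10230226.00)
P2 → Spur (d²=42141125.00)
P3 → Larch (d²=10388205.00)
P4 → Cove (d²=254788.00)
P5 → Terrace (d²=1179037.00)

Larch, Spur, Larch, Cove, Terrace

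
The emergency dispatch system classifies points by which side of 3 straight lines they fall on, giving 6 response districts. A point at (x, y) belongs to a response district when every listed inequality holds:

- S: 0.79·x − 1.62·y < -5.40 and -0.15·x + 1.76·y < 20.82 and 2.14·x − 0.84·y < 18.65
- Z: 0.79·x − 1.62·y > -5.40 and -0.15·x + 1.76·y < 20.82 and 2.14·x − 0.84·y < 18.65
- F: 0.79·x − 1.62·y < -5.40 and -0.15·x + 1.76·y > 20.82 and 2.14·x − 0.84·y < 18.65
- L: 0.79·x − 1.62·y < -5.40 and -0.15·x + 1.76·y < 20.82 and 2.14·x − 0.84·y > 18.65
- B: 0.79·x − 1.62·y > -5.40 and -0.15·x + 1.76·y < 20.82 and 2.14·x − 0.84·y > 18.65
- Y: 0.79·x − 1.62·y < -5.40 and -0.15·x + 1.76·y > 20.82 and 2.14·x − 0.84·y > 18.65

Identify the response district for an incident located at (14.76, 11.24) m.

L

0.79·14.76 − 1.62·11.24 = -6.548, which is < -5.40
-0.15·14.76 + 1.76·11.24 = 17.568, which is < 20.82
2.14·14.76 − 0.84·11.24 = 22.145, which is > 18.65
This sign pattern matches L.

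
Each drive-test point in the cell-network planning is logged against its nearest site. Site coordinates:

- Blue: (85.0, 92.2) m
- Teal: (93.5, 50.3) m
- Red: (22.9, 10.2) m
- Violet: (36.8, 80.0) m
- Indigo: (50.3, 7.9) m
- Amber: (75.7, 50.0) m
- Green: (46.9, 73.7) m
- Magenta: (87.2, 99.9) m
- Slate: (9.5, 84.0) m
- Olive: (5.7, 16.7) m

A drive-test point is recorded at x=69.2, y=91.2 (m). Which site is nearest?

Squared distances to each site:
Blue: 250.640; Teal: 2263.300; Red: 8704.690; Violet: 1175.200; Indigo: 7296.100; Amber: 1739.690; Green: 803.540; Magenta: 399.690; Slate: 3615.930; Olive: 9582.500.
Minimum at Blue.

Blue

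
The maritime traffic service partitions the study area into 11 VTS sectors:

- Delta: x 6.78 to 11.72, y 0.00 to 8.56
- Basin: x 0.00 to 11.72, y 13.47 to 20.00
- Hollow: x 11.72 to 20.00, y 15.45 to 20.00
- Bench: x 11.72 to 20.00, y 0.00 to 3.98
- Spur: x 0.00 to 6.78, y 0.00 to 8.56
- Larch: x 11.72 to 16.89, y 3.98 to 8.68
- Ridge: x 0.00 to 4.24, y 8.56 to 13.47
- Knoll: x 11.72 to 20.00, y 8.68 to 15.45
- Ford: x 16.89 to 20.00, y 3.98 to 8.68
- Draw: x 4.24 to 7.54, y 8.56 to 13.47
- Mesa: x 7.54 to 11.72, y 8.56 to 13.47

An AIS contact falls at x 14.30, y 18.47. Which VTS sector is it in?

The point has x = 14.30 and y = 18.47.
Only Hollow satisfies 11.72 ≤ x ≤ 20.00 and 15.45 ≤ y ≤ 20.00.

Hollow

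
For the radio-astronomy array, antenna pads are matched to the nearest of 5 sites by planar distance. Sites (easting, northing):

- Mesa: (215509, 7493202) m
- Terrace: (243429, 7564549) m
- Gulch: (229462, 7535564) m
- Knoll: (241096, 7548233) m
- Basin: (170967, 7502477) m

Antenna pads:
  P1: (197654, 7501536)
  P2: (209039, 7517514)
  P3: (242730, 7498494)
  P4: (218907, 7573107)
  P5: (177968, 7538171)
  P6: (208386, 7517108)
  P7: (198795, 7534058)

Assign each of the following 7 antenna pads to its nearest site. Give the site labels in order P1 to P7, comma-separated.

P1 → Mesa (d²=388256581.00)
P2 → Mesa (d²=632934244.00)
P3 → Mesa (d²=768988105.00)
P4 → Terrace (d²=674567848.00)
P5 → Basin (d²=1323075637.00)
P6 → Mesa (d²=622233965.00)
P7 → Gulch (d²=942732925.00)

Mesa, Mesa, Mesa, Terrace, Basin, Mesa, Gulch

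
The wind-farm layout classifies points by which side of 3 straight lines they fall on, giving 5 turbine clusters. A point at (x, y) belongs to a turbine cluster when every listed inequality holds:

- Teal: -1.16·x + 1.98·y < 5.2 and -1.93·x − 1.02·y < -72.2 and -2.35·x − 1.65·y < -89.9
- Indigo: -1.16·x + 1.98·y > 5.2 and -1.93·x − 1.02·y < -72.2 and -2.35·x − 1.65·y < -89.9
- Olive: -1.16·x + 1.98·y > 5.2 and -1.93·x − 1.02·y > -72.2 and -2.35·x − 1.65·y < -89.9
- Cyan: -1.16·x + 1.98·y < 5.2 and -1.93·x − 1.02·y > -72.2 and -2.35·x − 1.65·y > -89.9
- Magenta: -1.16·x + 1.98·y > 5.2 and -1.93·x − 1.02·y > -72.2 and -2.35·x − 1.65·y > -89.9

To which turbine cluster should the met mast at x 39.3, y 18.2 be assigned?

Teal

-1.16·39.3 + 1.98·18.2 = -9.552, which is < 5.2
-1.93·39.3 − 1.02·18.2 = -94.413, which is < -72.2
-2.35·39.3 − 1.65·18.2 = -122.385, which is < -89.9
This sign pattern matches Teal.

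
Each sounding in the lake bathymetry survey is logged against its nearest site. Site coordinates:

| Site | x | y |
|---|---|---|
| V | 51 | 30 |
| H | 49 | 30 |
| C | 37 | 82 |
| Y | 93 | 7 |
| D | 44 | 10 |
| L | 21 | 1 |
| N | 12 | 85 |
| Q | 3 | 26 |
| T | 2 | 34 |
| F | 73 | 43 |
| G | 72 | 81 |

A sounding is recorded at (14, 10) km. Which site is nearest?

L

Squared distances to each site:
V: 1769.000; H: 1625.000; C: 5713.000; Y: 6250.000; D: 900.000; L: 130.000; N: 5629.000; Q: 377.000; T: 720.000; F: 4570.000; G: 8405.000.
Minimum at L.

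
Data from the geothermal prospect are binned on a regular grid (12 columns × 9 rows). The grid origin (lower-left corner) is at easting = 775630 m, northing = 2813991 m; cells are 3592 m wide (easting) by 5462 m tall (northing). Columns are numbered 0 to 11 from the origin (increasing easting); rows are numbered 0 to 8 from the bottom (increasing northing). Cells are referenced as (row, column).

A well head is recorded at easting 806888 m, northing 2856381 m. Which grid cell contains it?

Column index: ⌊(806888 − 775630) / 3592⌋ = ⌊8.702⌋ = 8
Row offset from origin: ⌊(2856381 − 2813991) / 5462⌋ = ⌊7.761⌋ = 7 → row 7

(7, 8)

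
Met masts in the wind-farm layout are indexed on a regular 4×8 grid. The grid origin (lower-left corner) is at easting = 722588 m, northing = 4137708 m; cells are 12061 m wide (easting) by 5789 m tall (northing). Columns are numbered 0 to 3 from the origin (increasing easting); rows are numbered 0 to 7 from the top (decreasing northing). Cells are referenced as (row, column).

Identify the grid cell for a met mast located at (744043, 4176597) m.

Column index: ⌊(744043 − 722588) / 12061⌋ = ⌊1.779⌋ = 1
Row offset from origin: ⌊(4176597 − 4137708) / 5789⌋ = ⌊6.718⌋ = 6 → row 1 (counted from top)

(1, 1)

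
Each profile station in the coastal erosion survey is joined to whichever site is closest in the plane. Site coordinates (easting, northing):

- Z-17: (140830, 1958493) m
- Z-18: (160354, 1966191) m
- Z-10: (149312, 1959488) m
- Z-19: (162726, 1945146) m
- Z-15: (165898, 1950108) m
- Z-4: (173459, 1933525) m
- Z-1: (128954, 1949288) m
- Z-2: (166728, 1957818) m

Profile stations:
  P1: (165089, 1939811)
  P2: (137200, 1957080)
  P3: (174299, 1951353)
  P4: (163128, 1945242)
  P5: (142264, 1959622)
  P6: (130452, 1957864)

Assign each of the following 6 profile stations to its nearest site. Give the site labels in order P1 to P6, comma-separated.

Z-19, Z-17, Z-15, Z-19, Z-17, Z-1

P1 → Z-19 (d²=34045994.00)
P2 → Z-17 (d²=15173469.00)
P3 → Z-15 (d²=72126826.00)
P4 → Z-19 (d²=170820.00)
P5 → Z-17 (d²=3330997.00)
P6 → Z-1 (d²=75791780.00)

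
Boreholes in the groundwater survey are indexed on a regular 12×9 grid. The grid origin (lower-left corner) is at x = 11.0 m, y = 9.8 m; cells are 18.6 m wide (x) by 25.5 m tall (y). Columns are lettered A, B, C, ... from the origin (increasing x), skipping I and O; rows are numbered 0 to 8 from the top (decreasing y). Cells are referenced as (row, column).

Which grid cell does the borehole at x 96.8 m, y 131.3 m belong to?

Column index: ⌊(96.8 − 11.0) / 18.6⌋ = ⌊4.613⌋ = 4 → column E
Row offset from origin: ⌊(131.3 − 9.8) / 25.5⌋ = ⌊4.765⌋ = 4 → row 4 (counted from top)

(4, E)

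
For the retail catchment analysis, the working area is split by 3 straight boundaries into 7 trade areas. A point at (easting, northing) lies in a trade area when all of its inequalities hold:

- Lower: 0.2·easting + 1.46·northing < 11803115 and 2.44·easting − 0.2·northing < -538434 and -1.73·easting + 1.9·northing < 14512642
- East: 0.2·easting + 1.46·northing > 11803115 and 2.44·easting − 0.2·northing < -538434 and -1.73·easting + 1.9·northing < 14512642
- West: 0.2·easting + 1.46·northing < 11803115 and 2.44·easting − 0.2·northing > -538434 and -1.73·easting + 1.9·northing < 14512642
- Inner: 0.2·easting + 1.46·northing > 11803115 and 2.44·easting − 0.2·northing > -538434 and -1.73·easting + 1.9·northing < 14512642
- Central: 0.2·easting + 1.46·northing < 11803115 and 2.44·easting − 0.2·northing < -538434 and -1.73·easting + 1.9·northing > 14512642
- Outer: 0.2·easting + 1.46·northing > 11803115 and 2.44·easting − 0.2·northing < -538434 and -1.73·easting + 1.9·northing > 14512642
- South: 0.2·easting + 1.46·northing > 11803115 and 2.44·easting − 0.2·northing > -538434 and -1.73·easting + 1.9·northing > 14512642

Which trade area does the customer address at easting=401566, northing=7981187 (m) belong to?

0.2·401566 + 1.46·7981187 = 11732846.220, which is < 11803115
2.44·401566 − 0.2·7981187 = -616416.360, which is < -538434
-1.73·401566 + 1.9·7981187 = 14469546.120, which is < 14512642
This sign pattern matches Lower.

Lower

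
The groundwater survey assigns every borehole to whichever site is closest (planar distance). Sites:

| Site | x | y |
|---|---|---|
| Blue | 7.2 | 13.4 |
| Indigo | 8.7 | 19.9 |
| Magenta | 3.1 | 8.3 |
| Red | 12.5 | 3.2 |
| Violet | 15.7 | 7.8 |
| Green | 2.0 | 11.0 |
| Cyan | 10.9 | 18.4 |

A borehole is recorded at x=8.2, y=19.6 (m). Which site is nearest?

Indigo

Squared distances to each site:
Blue: 39.440; Indigo: 0.340; Magenta: 153.700; Red: 287.450; Violet: 195.490; Green: 112.400; Cyan: 8.730.
Minimum at Indigo.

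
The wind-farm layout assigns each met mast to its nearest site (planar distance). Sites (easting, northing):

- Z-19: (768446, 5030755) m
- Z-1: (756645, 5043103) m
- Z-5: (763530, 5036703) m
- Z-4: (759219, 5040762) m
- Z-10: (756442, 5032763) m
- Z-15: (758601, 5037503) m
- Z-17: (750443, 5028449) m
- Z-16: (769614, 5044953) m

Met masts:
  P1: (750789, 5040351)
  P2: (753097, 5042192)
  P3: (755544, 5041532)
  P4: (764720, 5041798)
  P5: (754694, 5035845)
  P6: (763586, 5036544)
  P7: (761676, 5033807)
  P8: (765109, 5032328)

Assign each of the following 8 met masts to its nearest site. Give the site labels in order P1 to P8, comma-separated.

Z-1, Z-1, Z-1, Z-5, Z-10, Z-5, Z-5, Z-19

P1 → Z-1 (d²=41866240.00)
P2 → Z-1 (d²=13418225.00)
P3 → Z-1 (d²=3680242.00)
P4 → Z-5 (d²=27375125.00)
P5 → Z-10 (d²=12554228.00)
P6 → Z-5 (d²=28417.00)
P7 → Z-5 (d²=11824132.00)
P8 → Z-19 (d²=13609898.00)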